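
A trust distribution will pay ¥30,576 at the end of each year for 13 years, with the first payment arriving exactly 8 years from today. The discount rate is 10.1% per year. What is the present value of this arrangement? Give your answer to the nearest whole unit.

¥110,176

Ordinary annuity of 13 payments, first payment at period 8.
Periodic rate r = 0.101 per year.
The ordinary-annuity PV formula values the stream one period before the first payment (period 7); discount that back 7 periods:
PV₀ = 30,576 × [1 − (1+r)^−13] / r × (1+r)^−7 = ¥110,176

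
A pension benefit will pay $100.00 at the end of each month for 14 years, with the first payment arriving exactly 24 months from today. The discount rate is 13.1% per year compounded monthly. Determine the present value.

$5,984.50

Ordinary annuity of 168 payments, first payment at period 24.
Periodic rate r = 0.131/12 per month; n is counted in months.
The ordinary-annuity PV formula values the stream one period before the first payment (period 23); discount that back 23 periods:
PV₀ = 100 × [1 − (1+r)^−168] / r × (1+r)^−23 = $5,984.50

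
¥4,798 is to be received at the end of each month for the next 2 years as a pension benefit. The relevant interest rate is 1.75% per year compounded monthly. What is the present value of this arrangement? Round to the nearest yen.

¥113,079

This is an ordinary annuity: 24 payments of ¥4,798 at the end of each month.
Periodic rate r = 0.0175/12 per month; n is counted in months.
PV = PMT × [(1 − (1+r)^−n)/r] = 4,798 × [1 − (1+r)^−24] / r = ¥113,079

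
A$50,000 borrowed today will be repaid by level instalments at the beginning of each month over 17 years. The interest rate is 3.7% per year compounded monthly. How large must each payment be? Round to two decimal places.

A$329.56

Level annuity due; solve PV = PMT × [(1 − (1+r)^−n)/r] × (1+r) for PMT.
Periodic rate r = 0.037/12 per month; n is counted in months.
With n = 204: PMT = 50,000 / ([(1 − (1+r)^−n)/r] × (1+r)) = A$329.56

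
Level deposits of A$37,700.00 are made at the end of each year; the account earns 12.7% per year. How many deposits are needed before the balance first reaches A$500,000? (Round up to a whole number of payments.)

9 payments

Periodic rate r = 0.127 per year.
Ordinary annuity FV: 500,000 = 37,700 × [((1+r)^n − 1)/r].
(1+r)^n = 1 + 500,000 × r / 37,700, so n = ln(1 + 500,000·r/37,700) / ln(1+r) = 8.26.
Round up to a whole number of payments: n = 9.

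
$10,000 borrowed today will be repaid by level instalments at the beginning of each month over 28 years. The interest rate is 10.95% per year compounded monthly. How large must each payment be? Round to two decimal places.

$94.91

Level annuity due; solve PV = PMT × [(1 − (1+r)^−n)/r] × (1+r) for PMT.
Periodic rate r = 0.1095/12 per month; n is counted in months.
With n = 336: PMT = 10,000 / ([(1 − (1+r)^−n)/r] × (1+r)) = $94.91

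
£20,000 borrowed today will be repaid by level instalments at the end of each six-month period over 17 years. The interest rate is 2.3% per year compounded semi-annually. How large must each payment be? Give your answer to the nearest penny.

Level ordinary annuity; solve PV = PMT × [(1 − (1+r)^−n)/r] for PMT.
Periodic rate r = 0.023/2 per half-year; n is counted in half-years.
With n = 34: PMT = 20,000 / ([(1 − (1+r)^−n)/r]) = £714.04

£714.04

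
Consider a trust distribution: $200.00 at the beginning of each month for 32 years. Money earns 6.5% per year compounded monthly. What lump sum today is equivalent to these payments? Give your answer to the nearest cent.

This is an annuity due: 384 payments of $200.00 at the beginning of each month.
Periodic rate r = 0.065/12 per month; n is counted in months.
PV = PMT × [(1 − (1+r)^−n)/r] × (1+r) = 200 × [1 − (1+r)^−384] / r × (1+r) = $32,459.18

$32,459.18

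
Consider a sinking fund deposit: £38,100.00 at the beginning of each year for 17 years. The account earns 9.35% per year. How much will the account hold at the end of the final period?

This is an annuity due: 17 deposits of £38,100.00 at the beginning of each year.
Periodic rate r = 0.0935 per year.
FV = PMT × [((1+r)^n − 1)/r] × (1+r) = 38,100 × [(1+r)^17 − 1] / r × (1+r) = £1,590,759.21

£1,590,759.21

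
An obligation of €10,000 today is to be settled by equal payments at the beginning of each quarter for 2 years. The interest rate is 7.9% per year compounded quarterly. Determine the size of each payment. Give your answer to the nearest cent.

€1,337.22

Level annuity due; solve PV = PMT × [(1 − (1+r)^−n)/r] × (1+r) for PMT.
Periodic rate r = 0.079/4 per quarter; n is counted in quarters.
With n = 8: PMT = 10,000 / ([(1 − (1+r)^−n)/r] × (1+r)) = €1,337.22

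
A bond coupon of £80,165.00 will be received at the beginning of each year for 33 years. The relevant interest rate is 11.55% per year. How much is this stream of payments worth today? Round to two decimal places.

£753,226.66

This is an annuity due: 33 payments of £80,165.00 at the beginning of each year.
Periodic rate r = 0.1155 per year.
PV = PMT × [(1 − (1+r)^−n)/r] × (1+r) = 80,165 × [1 − (1+r)^−33] / r × (1+r) = £753,226.66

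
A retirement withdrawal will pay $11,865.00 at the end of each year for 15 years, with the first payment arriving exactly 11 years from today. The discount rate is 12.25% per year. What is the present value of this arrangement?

Ordinary annuity of 15 payments, first payment at period 11.
Periodic rate r = 0.1225 per year.
The ordinary-annuity PV formula values the stream one period before the first payment (period 10); discount that back 10 periods:
PV₀ = 11,865 × [1 − (1+r)^−15] / r × (1+r)^−10 = $25,109.21

$25,109.21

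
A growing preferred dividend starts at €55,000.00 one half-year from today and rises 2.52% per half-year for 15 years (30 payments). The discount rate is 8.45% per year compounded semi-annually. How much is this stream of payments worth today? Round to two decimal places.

Periodic rate r = 0.0845/2 per half-year; n is counted in half-years.
Growing ordinary annuity: PV = PMT₁ × [1 − ((1+g)/(1+r))^n] / (r − g) = 55,000 × [1 − ((1+0.0252)/(1+r))^30] / (r − 0.0252) = €1,259,101.92.

€1,259,101.92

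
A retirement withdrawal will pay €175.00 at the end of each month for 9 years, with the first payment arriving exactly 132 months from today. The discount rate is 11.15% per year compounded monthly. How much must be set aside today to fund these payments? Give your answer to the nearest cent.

Ordinary annuity of 108 payments, first payment at period 132.
Periodic rate r = 0.1115/12 per month; n is counted in months.
The ordinary-annuity PV formula values the stream one period before the first payment (period 131); discount that back 131 periods:
PV₀ = 175 × [1 − (1+r)^−108] / r × (1+r)^−131 = €3,542.19

€3,542.19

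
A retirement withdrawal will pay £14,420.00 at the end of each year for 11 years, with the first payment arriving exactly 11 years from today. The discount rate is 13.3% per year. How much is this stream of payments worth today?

£23,228.24

Ordinary annuity of 11 payments, first payment at period 11.
Periodic rate r = 0.133 per year.
The ordinary-annuity PV formula values the stream one period before the first payment (period 10); discount that back 10 periods:
PV₀ = 14,420 × [1 − (1+r)^−11] / r × (1+r)^−10 = £23,228.24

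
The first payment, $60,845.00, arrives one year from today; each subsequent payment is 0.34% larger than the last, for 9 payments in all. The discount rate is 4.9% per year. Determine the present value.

$439,887.76

Periodic rate r = 0.049 per year.
Growing ordinary annuity: PV = PMT₁ × [1 − ((1+g)/(1+r))^n] / (r − g) = 60,845 × [1 − ((1+0.0034)/(1+r))^9] / (r − 0.0034) = $439,887.76.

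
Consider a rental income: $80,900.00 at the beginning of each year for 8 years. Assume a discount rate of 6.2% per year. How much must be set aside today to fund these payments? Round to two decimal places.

This is an annuity due: 8 payments of $80,900.00 at the beginning of each year.
Periodic rate r = 0.062 per year.
PV = PMT × [(1 − (1+r)^−n)/r] × (1+r) = 80,900 × [1 − (1+r)^−8] / r × (1+r) = $529,321.84

$529,321.84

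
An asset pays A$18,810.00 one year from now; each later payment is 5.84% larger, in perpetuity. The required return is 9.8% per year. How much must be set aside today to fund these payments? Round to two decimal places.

Periodic rate r = 0.098 per year.
Growing perpetuity (Gordon): PV = PMT₁ / (r − g) = 18,810 / (r − 0.0584) = A$475,000.00.

A$475,000.00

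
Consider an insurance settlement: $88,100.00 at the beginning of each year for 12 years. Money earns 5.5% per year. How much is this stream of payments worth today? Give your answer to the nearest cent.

$801,052.45

This is an annuity due: 12 payments of $88,100.00 at the beginning of each year.
Periodic rate r = 0.055 per year.
PV = PMT × [(1 − (1+r)^−n)/r] × (1+r) = 88,100 × [1 − (1+r)^−12] / r × (1+r) = $801,052.45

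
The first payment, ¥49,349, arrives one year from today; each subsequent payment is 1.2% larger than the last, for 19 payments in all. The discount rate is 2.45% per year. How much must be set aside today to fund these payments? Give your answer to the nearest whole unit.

Periodic rate r = 0.0245 per year.
Growing ordinary annuity: PV = PMT₁ × [1 − ((1+g)/(1+r))^n] / (r − g) = 49,349 × [1 − ((1+0.012)/(1+r))^19] / (r − 0.012) = ¥821,331.

¥821,331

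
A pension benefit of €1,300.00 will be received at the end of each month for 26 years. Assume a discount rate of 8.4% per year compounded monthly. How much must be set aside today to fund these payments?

€164,644.97

This is an ordinary annuity: 312 payments of €1,300.00 at the end of each month.
Periodic rate r = 0.084/12 per month; n is counted in months.
PV = PMT × [(1 − (1+r)^−n)/r] = 1,300 × [1 − (1+r)^−312] / r = €164,644.97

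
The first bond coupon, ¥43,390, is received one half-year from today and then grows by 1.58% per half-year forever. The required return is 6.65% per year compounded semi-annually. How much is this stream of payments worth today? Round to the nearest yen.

Periodic rate r = 0.0665/2 per half-year.
Growing perpetuity (Gordon): PV = PMT₁ / (r − g) = 43,390 / (r − 0.0158) = ¥2,486,533.

¥2,486,533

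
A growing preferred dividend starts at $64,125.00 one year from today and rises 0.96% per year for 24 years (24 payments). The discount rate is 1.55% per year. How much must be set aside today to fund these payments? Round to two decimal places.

$1,418,437.40

Periodic rate r = 0.0155 per year.
Growing ordinary annuity: PV = PMT₁ × [1 − ((1+g)/(1+r))^n] / (r − g) = 64,125 × [1 − ((1+0.0096)/(1+r))^24] / (r − 0.0096) = $1,418,437.40.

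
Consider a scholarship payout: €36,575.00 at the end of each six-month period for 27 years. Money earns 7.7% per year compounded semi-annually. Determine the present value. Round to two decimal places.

€826,469.97

This is an ordinary annuity: 54 payments of €36,575.00 at the end of each six-month period.
Periodic rate r = 0.077/2 per half-year; n is counted in half-years.
PV = PMT × [(1 − (1+r)^−n)/r] = 36,575 × [1 − (1+r)^−54] / r = €826,469.97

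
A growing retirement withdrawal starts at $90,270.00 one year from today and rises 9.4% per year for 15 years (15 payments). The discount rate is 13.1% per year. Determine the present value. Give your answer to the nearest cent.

Periodic rate r = 0.131 per year.
Growing ordinary annuity: PV = PMT₁ × [1 − ((1+g)/(1+r))^n] / (r − g) = 90,270 × [1 − ((1+0.094)/(1+r))^15] / (r − 0.094) = $958,363.38.

$958,363.38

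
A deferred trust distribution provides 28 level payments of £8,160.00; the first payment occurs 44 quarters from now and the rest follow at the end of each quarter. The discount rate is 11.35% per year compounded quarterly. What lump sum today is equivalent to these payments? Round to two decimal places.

£46,899.96

Ordinary annuity of 28 payments, first payment at period 44.
Periodic rate r = 0.1135/4 per quarter; n is counted in quarters.
The ordinary-annuity PV formula values the stream one period before the first payment (period 43); discount that back 43 periods:
PV₀ = 8,160 × [1 − (1+r)^−28] / r × (1+r)^−43 = £46,899.96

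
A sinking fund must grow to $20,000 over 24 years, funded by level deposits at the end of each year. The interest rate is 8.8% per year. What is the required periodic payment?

$267.89

Level ordinary annuity; solve FV = PMT × [((1+r)^n − 1)/r] for PMT.
Periodic rate r = 0.088 per year.
With n = 24: PMT = 20,000 / ([((1+r)^n − 1)/r]) = $267.89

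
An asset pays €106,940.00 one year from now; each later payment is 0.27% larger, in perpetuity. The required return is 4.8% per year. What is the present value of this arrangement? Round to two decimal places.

€2,360,706.40

Periodic rate r = 0.048 per year.
Growing perpetuity (Gordon): PV = PMT₁ / (r − g) = 106,940 / (r − 0.0027) = €2,360,706.40.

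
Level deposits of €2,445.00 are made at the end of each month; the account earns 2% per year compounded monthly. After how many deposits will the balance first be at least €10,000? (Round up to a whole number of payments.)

Periodic rate r = 0.02/12 per month; n is counted in months.
Ordinary annuity FV: 10,000 = 2,445 × [((1+r)^n − 1)/r].
(1+r)^n = 1 + 10,000 × r / 2,445, so n = ln(1 + 10,000·r/2,445) / ln(1+r) = 4.08.
Round up to a whole number of payments: n = 5.

5 payments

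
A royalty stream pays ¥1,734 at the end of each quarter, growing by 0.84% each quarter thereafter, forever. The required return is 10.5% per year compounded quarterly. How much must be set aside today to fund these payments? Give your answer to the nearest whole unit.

¥97,143

Periodic rate r = 0.105/4 per quarter.
Growing perpetuity (Gordon): PV = PMT₁ / (r − g) = 1,734 / (r − 0.0084) = ¥97,143.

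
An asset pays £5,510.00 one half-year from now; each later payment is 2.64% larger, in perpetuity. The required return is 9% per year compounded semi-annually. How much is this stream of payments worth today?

Periodic rate r = 0.09/2 per half-year.
Growing perpetuity (Gordon): PV = PMT₁ / (r − g) = 5,510 / (r − 0.0264) = £296,236.56.

£296,236.56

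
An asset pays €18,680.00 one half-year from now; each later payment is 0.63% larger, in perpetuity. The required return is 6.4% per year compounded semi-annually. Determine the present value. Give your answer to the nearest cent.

€726,848.25

Periodic rate r = 0.064/2 per half-year.
Growing perpetuity (Gordon): PV = PMT₁ / (r − g) = 18,680 / (r − 0.0063) = €726,848.25.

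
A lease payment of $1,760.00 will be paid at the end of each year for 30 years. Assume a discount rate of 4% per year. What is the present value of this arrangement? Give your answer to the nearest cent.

$30,433.98

This is an ordinary annuity: 30 payments of $1,760.00 at the end of each year.
Periodic rate r = 0.04 per year.
PV = PMT × [(1 − (1+r)^−n)/r] = 1,760 × [1 − (1+r)^−30] / r = $30,433.98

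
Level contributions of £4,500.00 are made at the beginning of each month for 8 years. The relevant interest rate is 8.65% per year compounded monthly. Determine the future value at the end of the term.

This is an annuity due: 96 deposits of £4,500.00 at the beginning of each month.
Periodic rate r = 0.0865/12 per month; n is counted in months.
FV = PMT × [((1+r)^n − 1)/r] × (1+r) = 4,500 × [(1+r)^96 − 1] / r × (1+r) = £624,221.63

£624,221.63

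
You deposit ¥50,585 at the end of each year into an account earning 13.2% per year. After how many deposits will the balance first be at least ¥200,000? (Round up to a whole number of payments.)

4 payments

Periodic rate r = 0.132 per year.
Ordinary annuity FV: 200,000 = 50,585 × [((1+r)^n − 1)/r].
(1+r)^n = 1 + 200,000 × r / 50,585, so n = ln(1 + 200,000·r/50,585) / ln(1+r) = 3.39.
Round up to a whole number of payments: n = 4.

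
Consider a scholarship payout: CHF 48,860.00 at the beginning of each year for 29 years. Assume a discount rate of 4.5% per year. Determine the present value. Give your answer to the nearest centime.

This is an annuity due: 29 payments of CHF 48,860.00 at the beginning of each year.
Periodic rate r = 0.045 per year.
PV = PMT × [(1 − (1+r)^−n)/r] × (1+r) = 48,860 × [1 − (1+r)^−29] / r × (1+r) = CHF 818,056.80

CHF 818,056.80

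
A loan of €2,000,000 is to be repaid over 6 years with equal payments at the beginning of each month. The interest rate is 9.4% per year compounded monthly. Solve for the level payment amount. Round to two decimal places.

Level annuity due; solve PV = PMT × [(1 − (1+r)^−n)/r] × (1+r) for PMT.
Periodic rate r = 0.094/12 per month; n is counted in months.
With n = 72: PMT = 2,000,000 / ([(1 − (1+r)^−n)/r] × (1+r)) = €36,166.10

€36,166.10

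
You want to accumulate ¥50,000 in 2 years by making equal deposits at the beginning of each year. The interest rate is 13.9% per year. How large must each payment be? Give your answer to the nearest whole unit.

¥20,523

Level annuity due; solve FV = PMT × [((1+r)^n − 1)/r] × (1+r) for PMT.
Periodic rate r = 0.139 per year.
With n = 2: PMT = 50,000 / ([((1+r)^n − 1)/r] × (1+r)) = ¥20,523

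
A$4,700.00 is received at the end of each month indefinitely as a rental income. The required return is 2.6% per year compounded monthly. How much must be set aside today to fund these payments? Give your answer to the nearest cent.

A$2,169,230.77

Periodic rate r = 0.026/12 per month.
Level perpetuity: PV = PMT / r = 4,700 / (0.026/12) = A$2,169,230.77.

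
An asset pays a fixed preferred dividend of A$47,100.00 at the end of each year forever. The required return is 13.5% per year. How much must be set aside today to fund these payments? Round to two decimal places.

A$348,888.89

Periodic rate r = 0.135 per year.
Level perpetuity: PV = PMT / r = 47,100 / (0.135) = A$348,888.89.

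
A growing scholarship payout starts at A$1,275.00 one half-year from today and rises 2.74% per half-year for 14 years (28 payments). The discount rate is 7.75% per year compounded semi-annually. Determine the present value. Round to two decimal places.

Periodic rate r = 0.0775/2 per half-year; n is counted in half-years.
Growing ordinary annuity: PV = PMT₁ × [1 − ((1+g)/(1+r))^n] / (r − g) = 1,275 × [1 − ((1+0.0274)/(1+r))^28] / (r − 0.0274) = A$29,747.55.

A$29,747.55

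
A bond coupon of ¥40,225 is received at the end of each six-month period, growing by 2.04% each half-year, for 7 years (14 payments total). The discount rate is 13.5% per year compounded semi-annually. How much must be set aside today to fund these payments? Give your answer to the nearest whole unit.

Periodic rate r = 0.135/2 per half-year; n is counted in half-years.
Growing ordinary annuity: PV = PMT₁ × [1 − ((1+g)/(1+r))^n] / (r − g) = 40,225 × [1 − ((1+0.0204)/(1+r))^14] / (r − 0.0204) = ¥399,976.

¥399,976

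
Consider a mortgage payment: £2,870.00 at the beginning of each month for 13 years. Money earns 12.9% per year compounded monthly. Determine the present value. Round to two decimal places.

£218,949.74

This is an annuity due: 156 payments of £2,870.00 at the beginning of each month.
Periodic rate r = 0.129/12 per month; n is counted in months.
PV = PMT × [(1 − (1+r)^−n)/r] × (1+r) = 2,870 × [1 − (1+r)^−156] / r × (1+r) = £218,949.74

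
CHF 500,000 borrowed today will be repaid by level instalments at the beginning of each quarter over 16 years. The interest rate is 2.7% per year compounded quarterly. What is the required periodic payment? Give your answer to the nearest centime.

Level annuity due; solve PV = PMT × [(1 − (1+r)^−n)/r] × (1+r) for PMT.
Periodic rate r = 0.027/4 per quarter; n is counted in quarters.
With n = 64: PMT = 500,000 / ([(1 − (1+r)^−n)/r] × (1+r)) = CHF 9,582.38

CHF 9,582.38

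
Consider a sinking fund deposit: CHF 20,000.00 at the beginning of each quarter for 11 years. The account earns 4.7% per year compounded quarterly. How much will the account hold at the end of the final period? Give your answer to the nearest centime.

CHF 1,157,171.01

This is an annuity due: 44 deposits of CHF 20,000.00 at the beginning of each quarter.
Periodic rate r = 0.047/4 per quarter; n is counted in quarters.
FV = PMT × [((1+r)^n − 1)/r] × (1+r) = 20,000 × [(1+r)^44 − 1] / r × (1+r) = CHF 1,157,171.01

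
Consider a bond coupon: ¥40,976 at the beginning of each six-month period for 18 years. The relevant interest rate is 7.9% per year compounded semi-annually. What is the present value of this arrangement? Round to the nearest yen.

This is an annuity due: 36 payments of ¥40,976 at the beginning of each six-month period.
Periodic rate r = 0.079/2 per half-year; n is counted in half-years.
PV = PMT × [(1 − (1+r)^−n)/r] × (1+r) = 40,976 × [1 − (1+r)^−36] / r × (1+r) = ¥810,996

¥810,996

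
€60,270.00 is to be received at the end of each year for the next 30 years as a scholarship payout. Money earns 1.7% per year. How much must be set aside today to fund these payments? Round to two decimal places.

€1,407,215.44

This is an ordinary annuity: 30 payments of €60,270.00 at the end of each year.
Periodic rate r = 0.017 per year.
PV = PMT × [(1 − (1+r)^−n)/r] = 60,270 × [1 − (1+r)^−30] / r = €1,407,215.44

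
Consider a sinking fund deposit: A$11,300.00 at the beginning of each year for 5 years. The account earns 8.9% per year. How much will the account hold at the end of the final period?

This is an annuity due: 5 deposits of A$11,300.00 at the beginning of each year.
Periodic rate r = 0.089 per year.
FV = PMT × [((1+r)^n − 1)/r] × (1+r) = 11,300 × [(1+r)^5 − 1] / r × (1+r) = A$73,499.46

A$73,499.46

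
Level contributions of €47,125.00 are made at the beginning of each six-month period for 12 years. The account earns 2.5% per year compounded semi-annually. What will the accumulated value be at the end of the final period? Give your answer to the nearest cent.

€1,325,882.38

This is an annuity due: 24 deposits of €47,125.00 at the beginning of each six-month period.
Periodic rate r = 0.025/2 per half-year; n is counted in half-years.
FV = PMT × [((1+r)^n − 1)/r] × (1+r) = 47,125 × [(1+r)^24 − 1] / r × (1+r) = €1,325,882.38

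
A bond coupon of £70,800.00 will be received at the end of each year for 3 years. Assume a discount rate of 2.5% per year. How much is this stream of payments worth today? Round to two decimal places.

£202,206.47

This is an ordinary annuity: 3 payments of £70,800.00 at the end of each year.
Periodic rate r = 0.025 per year.
PV = PMT × [(1 − (1+r)^−n)/r] = 70,800 × [1 − (1+r)^−3] / r = £202,206.47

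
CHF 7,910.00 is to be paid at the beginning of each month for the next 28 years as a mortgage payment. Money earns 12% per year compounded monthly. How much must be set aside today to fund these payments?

CHF 770,692.65

This is an annuity due: 336 payments of CHF 7,910.00 at the beginning of each month.
Periodic rate r = 0.12/12 per month; n is counted in months.
PV = PMT × [(1 − (1+r)^−n)/r] × (1+r) = 7,910 × [1 − (1+r)^−336] / r × (1+r) = CHF 770,692.65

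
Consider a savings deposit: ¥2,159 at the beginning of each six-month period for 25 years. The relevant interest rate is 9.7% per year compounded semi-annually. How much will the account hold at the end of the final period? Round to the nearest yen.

¥451,637

This is an annuity due: 50 deposits of ¥2,159 at the beginning of each six-month period.
Periodic rate r = 0.097/2 per half-year; n is counted in half-years.
FV = PMT × [((1+r)^n − 1)/r] × (1+r) = 2,159 × [(1+r)^50 − 1] / r × (1+r) = ¥451,637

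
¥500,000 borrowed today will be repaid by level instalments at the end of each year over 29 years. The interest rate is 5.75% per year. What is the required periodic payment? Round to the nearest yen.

Level ordinary annuity; solve PV = PMT × [(1 − (1+r)^−n)/r] for PMT.
Periodic rate r = 0.0575 per year.
With n = 29: PMT = 500,000 / ([(1 − (1+r)^−n)/r]) = ¥35,832

¥35,832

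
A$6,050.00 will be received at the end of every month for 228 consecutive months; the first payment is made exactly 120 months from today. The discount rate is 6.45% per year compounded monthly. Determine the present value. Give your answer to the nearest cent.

A$419,551.63

Ordinary annuity of 228 payments, first payment at period 120.
Periodic rate r = 0.0645/12 per month; n is counted in months.
The ordinary-annuity PV formula values the stream one period before the first payment (period 119); discount that back 119 periods:
PV₀ = 6,050 × [1 − (1+r)^−228] / r × (1+r)^−119 = A$419,551.63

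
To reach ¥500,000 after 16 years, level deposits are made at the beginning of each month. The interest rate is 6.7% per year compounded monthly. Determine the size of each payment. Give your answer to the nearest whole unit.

¥1,452

Level annuity due; solve FV = PMT × [((1+r)^n − 1)/r] × (1+r) for PMT.
Periodic rate r = 0.067/12 per month; n is counted in months.
With n = 192: PMT = 500,000 / ([((1+r)^n − 1)/r] × (1+r)) = ¥1,452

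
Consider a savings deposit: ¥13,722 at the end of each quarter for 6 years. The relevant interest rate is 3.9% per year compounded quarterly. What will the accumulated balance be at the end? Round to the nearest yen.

¥369,035

This is an ordinary annuity: 24 deposits of ¥13,722 at the end of each quarter.
Periodic rate r = 0.039/4 per quarter; n is counted in quarters.
FV = PMT × [((1+r)^n − 1)/r] = 13,722 × [(1+r)^24 − 1] / r = ¥369,035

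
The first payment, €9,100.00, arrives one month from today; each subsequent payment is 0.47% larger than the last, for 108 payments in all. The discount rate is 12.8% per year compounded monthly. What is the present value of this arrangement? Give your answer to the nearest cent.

Periodic rate r = 0.128/12 per month; n is counted in months.
Growing ordinary annuity: PV = PMT₁ × [1 − ((1+g)/(1+r))^n] / (r − g) = 9,100 × [1 − ((1+0.0047)/(1+r))^108] / (r − 0.0047) = €720,533.61.

€720,533.61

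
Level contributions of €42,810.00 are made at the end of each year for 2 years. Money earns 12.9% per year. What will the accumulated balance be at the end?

€91,142.49

This is an ordinary annuity: 2 deposits of €42,810.00 at the end of each year.
Periodic rate r = 0.129 per year.
FV = PMT × [((1+r)^n − 1)/r] = 42,810 × [(1+r)^2 − 1] / r = €91,142.49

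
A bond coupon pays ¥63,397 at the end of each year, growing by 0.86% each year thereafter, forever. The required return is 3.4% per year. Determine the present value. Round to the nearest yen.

¥2,495,945

Periodic rate r = 0.034 per year.
Growing perpetuity (Gordon): PV = PMT₁ / (r − g) = 63,397 / (r − 0.0086) = ¥2,495,945.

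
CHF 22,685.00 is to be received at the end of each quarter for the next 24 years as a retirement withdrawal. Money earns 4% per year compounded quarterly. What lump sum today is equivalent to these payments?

CHF 1,395,755.94

This is an ordinary annuity: 96 payments of CHF 22,685.00 at the end of each quarter.
Periodic rate r = 0.04/4 per quarter; n is counted in quarters.
PV = PMT × [(1 − (1+r)^−n)/r] = 22,685 × [1 − (1+r)^−96] / r = CHF 1,395,755.94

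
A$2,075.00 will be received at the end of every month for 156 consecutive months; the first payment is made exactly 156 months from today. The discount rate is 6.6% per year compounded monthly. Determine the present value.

Ordinary annuity of 156 payments, first payment at period 156.
Periodic rate r = 0.066/12 per month; n is counted in months.
The ordinary-annuity PV formula values the stream one period before the first payment (period 155); discount that back 155 periods:
PV₀ = 2,075 × [1 − (1+r)^−156] / r × (1+r)^−155 = A$92,703.51

A$92,703.51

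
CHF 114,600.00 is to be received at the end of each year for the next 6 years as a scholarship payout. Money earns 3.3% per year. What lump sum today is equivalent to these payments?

CHF 614,684.34

This is an ordinary annuity: 6 payments of CHF 114,600.00 at the end of each year.
Periodic rate r = 0.033 per year.
PV = PMT × [(1 − (1+r)^−n)/r] = 114,600 × [1 − (1+r)^−6] / r = CHF 614,684.34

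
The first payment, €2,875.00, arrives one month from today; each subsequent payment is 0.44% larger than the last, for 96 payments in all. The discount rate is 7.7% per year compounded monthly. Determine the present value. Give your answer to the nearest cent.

€249,703.10

Periodic rate r = 0.077/12 per month; n is counted in months.
Growing ordinary annuity: PV = PMT₁ × [1 − ((1+g)/(1+r))^n] / (r − g) = 2,875 × [1 − ((1+0.0044)/(1+r))^96] / (r − 0.0044) = €249,703.10.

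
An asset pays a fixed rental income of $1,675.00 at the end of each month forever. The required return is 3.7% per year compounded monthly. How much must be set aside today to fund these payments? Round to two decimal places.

$543,243.24

Periodic rate r = 0.037/12 per month.
Level perpetuity: PV = PMT / r = 1,675 / (0.037/12) = $543,243.24.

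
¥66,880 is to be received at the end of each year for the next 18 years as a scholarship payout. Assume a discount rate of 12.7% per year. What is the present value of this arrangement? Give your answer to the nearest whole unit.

This is an ordinary annuity: 18 payments of ¥66,880 at the end of each year.
Periodic rate r = 0.127 per year.
PV = PMT × [(1 − (1+r)^−n)/r] = 66,880 × [1 − (1+r)^−18] / r = ¥465,399

¥465,399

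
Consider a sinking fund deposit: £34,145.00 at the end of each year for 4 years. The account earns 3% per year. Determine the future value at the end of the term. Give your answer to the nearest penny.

This is an ordinary annuity: 4 deposits of £34,145.00 at the end of each year.
Periodic rate r = 0.03 per year.
FV = PMT × [((1+r)^n − 1)/r] = 34,145 × [(1+r)^4 − 1] / r = £142,849.94

£142,849.94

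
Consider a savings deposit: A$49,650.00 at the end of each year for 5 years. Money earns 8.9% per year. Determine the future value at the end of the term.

A$296,549.40

This is an ordinary annuity: 5 deposits of A$49,650.00 at the end of each year.
Periodic rate r = 0.089 per year.
FV = PMT × [((1+r)^n − 1)/r] = 49,650 × [(1+r)^5 − 1] / r = A$296,549.40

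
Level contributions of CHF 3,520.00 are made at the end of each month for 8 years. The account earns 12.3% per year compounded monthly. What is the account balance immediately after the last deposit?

CHF 570,676.03

This is an ordinary annuity: 96 deposits of CHF 3,520.00 at the end of each month.
Periodic rate r = 0.123/12 per month; n is counted in months.
FV = PMT × [((1+r)^n − 1)/r] = 3,520 × [(1+r)^96 − 1] / r = CHF 570,676.03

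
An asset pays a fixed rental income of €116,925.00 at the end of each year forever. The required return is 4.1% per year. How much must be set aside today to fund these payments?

Periodic rate r = 0.041 per year.
Level perpetuity: PV = PMT / r = 116,925 / (0.041) = €2,851,829.27.

€2,851,829.27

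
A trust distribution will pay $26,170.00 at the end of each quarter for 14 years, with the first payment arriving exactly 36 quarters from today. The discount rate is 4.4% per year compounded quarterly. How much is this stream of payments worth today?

Ordinary annuity of 56 payments, first payment at period 36.
Periodic rate r = 0.044/4 per quarter; n is counted in quarters.
The ordinary-annuity PV formula values the stream one period before the first payment (period 35); discount that back 35 periods:
PV₀ = 26,170 × [1 − (1+r)^−56] / r × (1+r)^−35 = $743,124.87

$743,124.87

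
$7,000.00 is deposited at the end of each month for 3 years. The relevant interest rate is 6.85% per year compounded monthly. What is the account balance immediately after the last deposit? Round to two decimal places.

$278,881.94

This is an ordinary annuity: 36 deposits of $7,000.00 at the end of each month.
Periodic rate r = 0.0685/12 per month; n is counted in months.
FV = PMT × [((1+r)^n − 1)/r] = 7,000 × [(1+r)^36 − 1] / r = $278,881.94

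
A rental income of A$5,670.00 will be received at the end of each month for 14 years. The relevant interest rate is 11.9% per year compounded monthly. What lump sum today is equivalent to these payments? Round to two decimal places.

This is an ordinary annuity: 168 payments of A$5,670.00 at the end of each month.
Periodic rate r = 0.119/12 per month; n is counted in months.
PV = PMT × [(1 − (1+r)^−n)/r] = 5,670 × [1 − (1+r)^−168] / r = A$462,809.82

A$462,809.82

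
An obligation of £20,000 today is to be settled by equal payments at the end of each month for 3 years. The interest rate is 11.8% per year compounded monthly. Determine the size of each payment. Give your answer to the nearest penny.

£662.38

Level ordinary annuity; solve PV = PMT × [(1 − (1+r)^−n)/r] for PMT.
Periodic rate r = 0.118/12 per month; n is counted in months.
With n = 36: PMT = 20,000 / ([(1 − (1+r)^−n)/r]) = £662.38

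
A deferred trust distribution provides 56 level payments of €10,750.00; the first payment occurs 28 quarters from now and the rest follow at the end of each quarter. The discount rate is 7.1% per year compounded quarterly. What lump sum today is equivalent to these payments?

€236,013.09

Ordinary annuity of 56 payments, first payment at period 28.
Periodic rate r = 0.071/4 per quarter; n is counted in quarters.
The ordinary-annuity PV formula values the stream one period before the first payment (period 27); discount that back 27 periods:
PV₀ = 10,750 × [1 − (1+r)^−56] / r × (1+r)^−27 = €236,013.09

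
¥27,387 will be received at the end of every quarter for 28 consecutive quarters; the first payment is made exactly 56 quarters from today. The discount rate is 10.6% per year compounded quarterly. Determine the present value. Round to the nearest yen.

¥127,322

Ordinary annuity of 28 payments, first payment at period 56.
Periodic rate r = 0.106/4 per quarter; n is counted in quarters.
The ordinary-annuity PV formula values the stream one period before the first payment (period 55); discount that back 55 periods:
PV₀ = 27,387 × [1 − (1+r)^−28] / r × (1+r)^−55 = ¥127,322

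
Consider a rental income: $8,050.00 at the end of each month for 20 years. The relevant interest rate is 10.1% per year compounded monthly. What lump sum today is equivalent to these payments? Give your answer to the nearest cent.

$828,482.14

This is an ordinary annuity: 240 payments of $8,050.00 at the end of each month.
Periodic rate r = 0.101/12 per month; n is counted in months.
PV = PMT × [(1 − (1+r)^−n)/r] = 8,050 × [1 − (1+r)^−240] / r = $828,482.14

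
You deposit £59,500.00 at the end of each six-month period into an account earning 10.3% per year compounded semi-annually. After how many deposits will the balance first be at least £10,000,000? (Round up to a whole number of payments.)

Periodic rate r = 0.103/2 per half-year; n is counted in half-years.
Ordinary annuity FV: 10,000,000 = 59,500 × [((1+r)^n − 1)/r].
(1+r)^n = 1 + 10,000,000 × r / 59,500, so n = ln(1 + 10,000,000·r/59,500) / ln(1+r) = 45.15.
Round up to a whole number of payments: n = 46.

46 payments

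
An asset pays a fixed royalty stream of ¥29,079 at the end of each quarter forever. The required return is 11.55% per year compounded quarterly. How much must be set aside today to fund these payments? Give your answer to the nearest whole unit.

Periodic rate r = 0.1155/4 per quarter.
Level perpetuity: PV = PMT / r = 29,079 / (0.1155/4) = ¥1,007,065.

¥1,007,065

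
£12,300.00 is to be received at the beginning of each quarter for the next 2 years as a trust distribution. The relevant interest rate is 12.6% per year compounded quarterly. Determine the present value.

This is an annuity due: 8 payments of £12,300.00 at the beginning of each quarter.
Periodic rate r = 0.126/4 per quarter; n is counted in quarters.
PV = PMT × [(1 − (1+r)^−n)/r] × (1+r) = 12,300 × [1 − (1+r)^−8] / r × (1+r) = £88,501.12

£88,501.12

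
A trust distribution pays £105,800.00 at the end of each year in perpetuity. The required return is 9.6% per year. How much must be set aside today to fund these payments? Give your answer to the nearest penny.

£1,102,083.33

Periodic rate r = 0.096 per year.
Level perpetuity: PV = PMT / r = 105,800 / (0.096) = £1,102,083.33.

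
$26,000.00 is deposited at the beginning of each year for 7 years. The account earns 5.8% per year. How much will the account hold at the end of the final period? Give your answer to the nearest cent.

$229,494.05

This is an annuity due: 7 deposits of $26,000.00 at the beginning of each year.
Periodic rate r = 0.058 per year.
FV = PMT × [((1+r)^n − 1)/r] × (1+r) = 26,000 × [(1+r)^7 − 1] / r × (1+r) = $229,494.05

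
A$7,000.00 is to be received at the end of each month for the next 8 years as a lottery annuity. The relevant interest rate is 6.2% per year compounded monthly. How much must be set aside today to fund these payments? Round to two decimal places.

This is an ordinary annuity: 96 payments of A$7,000.00 at the end of each month.
Periodic rate r = 0.062/12 per month; n is counted in months.
PV = PMT × [(1 − (1+r)^−n)/r] = 7,000 × [1 − (1+r)^−96] / r = A$528,739.70

A$528,739.70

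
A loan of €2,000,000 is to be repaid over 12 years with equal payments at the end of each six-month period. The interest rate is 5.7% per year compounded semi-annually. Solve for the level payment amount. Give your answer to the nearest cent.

€116,194.81

Level ordinary annuity; solve PV = PMT × [(1 − (1+r)^−n)/r] for PMT.
Periodic rate r = 0.057/2 per half-year; n is counted in half-years.
With n = 24: PMT = 2,000,000 / ([(1 − (1+r)^−n)/r]) = €116,194.81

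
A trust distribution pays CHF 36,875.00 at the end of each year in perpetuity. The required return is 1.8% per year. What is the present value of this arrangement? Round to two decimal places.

Periodic rate r = 0.018 per year.
Level perpetuity: PV = PMT / r = 36,875 / (0.018) = CHF 2,048,611.11.

CHF 2,048,611.11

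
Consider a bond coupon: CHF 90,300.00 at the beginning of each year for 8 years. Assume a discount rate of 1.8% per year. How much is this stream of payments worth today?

This is an annuity due: 8 payments of CHF 90,300.00 at the beginning of each year.
Periodic rate r = 0.018 per year.
PV = PMT × [(1 − (1+r)^−n)/r] × (1+r) = 90,300 × [1 − (1+r)^−8] / r × (1+r) = CHF 679,240.04

CHF 679,240.04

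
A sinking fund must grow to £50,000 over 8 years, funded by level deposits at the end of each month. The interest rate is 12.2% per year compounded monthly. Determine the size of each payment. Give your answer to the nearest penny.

£309.81

Level ordinary annuity; solve FV = PMT × [((1+r)^n − 1)/r] for PMT.
Periodic rate r = 0.122/12 per month; n is counted in months.
With n = 96: PMT = 50,000 / ([((1+r)^n − 1)/r]) = £309.81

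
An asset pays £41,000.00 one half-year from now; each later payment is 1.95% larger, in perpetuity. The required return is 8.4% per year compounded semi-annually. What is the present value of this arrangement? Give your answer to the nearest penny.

£1,822,222.22

Periodic rate r = 0.084/2 per half-year.
Growing perpetuity (Gordon): PV = PMT₁ / (r − g) = 41,000 / (r − 0.0195) = £1,822,222.22.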